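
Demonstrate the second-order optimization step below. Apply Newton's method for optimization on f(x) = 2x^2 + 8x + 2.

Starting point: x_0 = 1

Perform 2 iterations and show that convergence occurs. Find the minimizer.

f(x) = 2x^2 + 8x + 2, f'(x) = 4x + (8), f''(x) = 4
Step 1: f'(1) = 12, x_1 = 1 - 12/4 = -2
Step 2: f'(-2) = 0, x_2 = -2 (converged)
Newton's method converges in 1 step for quadratics.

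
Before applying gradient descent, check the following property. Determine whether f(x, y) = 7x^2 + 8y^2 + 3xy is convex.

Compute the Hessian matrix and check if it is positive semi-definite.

f(x,y) = 7x^2 + 8y^2 + 3xy
Hessian H = [[14, 3], [3, 16]]
trace(H) = 30, det(H) = 215
Eigenvalues: (30 +/- sqrt(40)) / 2 = 18.16, 11.84
Since both eigenvalues > 0, f is convex.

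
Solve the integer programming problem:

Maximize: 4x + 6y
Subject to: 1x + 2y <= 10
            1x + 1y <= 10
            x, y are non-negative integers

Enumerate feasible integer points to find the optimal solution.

Constraint 1: 1x + 2y <= 10
Constraint 2: 1x + 1y <= 10
Feasible x range (need y >= 0): 0 <= x <= min(10/1, 10/1) => x in {0, ..., 10}.
Enumerate feasible integer points row by row (the coefficient of y is 6 > 0, so for each x the largest feasible y gives the best value):
  x = 0: y <= min((10 - 1*0)/2, (10 - 1*0)/1) => y in {0, ..., 5}; best 4*0 + 6*5 = 30
  x = 1: y <= min((10 - 1*1)/2, (10 - 1*1)/1) => y in {0, ..., 4}; best 4*1 + 6*4 = 28
  x = 2: y <= min((10 - 1*2)/2, (10 - 1*2)/1) => y in {0, ..., 4}; best 4*2 + 6*4 = 32
  x = 3: y <= min((10 - 1*3)/2, (10 - 1*3)/1) => y in {0, ..., 3}; best 4*3 + 6*3 = 30
  x = 4: y <= min((10 - 1*4)/2, (10 - 1*4)/1) => y in {0, ..., 3}; best 4*4 + 6*3 = 34
  x = 5: y <= min((10 - 1*5)/2, (10 - 1*5)/1) => y in {0, ..., 2}; best 4*5 + 6*2 = 32
  x = 6: y <= min((10 - 1*6)/2, (10 - 1*6)/1) => y in {0, ..., 2}; best 4*6 + 6*2 = 36
  x = 7: y <= min((10 - 1*7)/2, (10 - 1*7)/1) => y in {0, ..., 1}; best 4*7 + 6*1 = 34
  x = 8: y <= min((10 - 1*8)/2, (10 - 1*8)/1) => y in {0, ..., 1}; best 4*8 + 6*1 = 38
  x = 9: y <= min((10 - 1*9)/2, (10 - 1*9)/1) => y in {0}; best 4*9 + 6*0 = 36
  x = 10: y <= min((10 - 1*10)/2, (10 - 1*10)/1) => y in {0}; best 4*10 + 6*0 = 40
The maximum 4x + 6y = 40 is achieved at x = 10, y = 0.
Check: 1*10 + 2*0 = 10 <= 10 and 1*10 + 1*0 = 10 <= 10.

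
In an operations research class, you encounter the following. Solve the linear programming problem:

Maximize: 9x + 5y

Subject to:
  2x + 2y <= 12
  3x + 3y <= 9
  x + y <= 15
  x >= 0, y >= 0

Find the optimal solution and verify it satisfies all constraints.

Feasible vertices: (0, 0), (0, 3), (3, 0)
Objective 9x + 5y at each vertex:
  (0, 0): 0
  (0, 3): 15
  (3, 0): 27
Maximum is 27 at (3, 0).
Verify constraints at (x, y) = (3, 0):
  2*3 + 2*0 = 6 <= 12
  3*3 + 3*0 = 9 <= 9 (active)
  1*3 + 1*0 = 3 <= 15
  x = 3 >= 0, y = 0 >= 0. All constraints satisfied.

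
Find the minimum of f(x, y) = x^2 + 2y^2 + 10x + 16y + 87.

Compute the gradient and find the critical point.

f(x,y) = x^2 + 2y^2 + 10x + 16y + 87
df/dx = 2x + (10) = 0  =>  x = -5
df/dy = 4y + (16) = 0  =>  y = -4
f(-5, -4) = 1*(-5)^2 + 2*(-4)^2 + 10*(-5) + 16*(-4) + 87 = 30
Hessian is diagonal with entries 2, 4 > 0, so this is a minimum.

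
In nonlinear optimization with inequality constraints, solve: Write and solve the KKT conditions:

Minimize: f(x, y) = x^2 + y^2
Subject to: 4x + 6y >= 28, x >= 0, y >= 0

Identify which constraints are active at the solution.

KKT conditions for min x^2 + y^2 s.t. 4x + 6y >= 28, x >= 0, y >= 0:
Stationarity: 2x = mu*4 + mu_x, 2y = mu*6 + mu_y, with mu, mu_x, mu_y >= 0
Complementary slackness: mu*(4x + 6y - 28) = 0, mu_x*x = 0, mu_y*y = 0
(0, 0) is infeasible (4*0 + 6*0 < 28), so if mu = 0 stationarity would force x = mu_x/2 >= 0, y = mu_y/2 >= 0 with mu_x*x = mu_y*y = 0, i.e. x = y = 0: contradiction. Hence mu > 0 and 4x + 6y = 28 is active.
Try x > 0, y > 0 (so mu_x = mu_y = 0): x = 4*mu/2, y = 6*mu/2
Substitute: 4*(4*mu/2) + 6*(6*mu/2) = 28
  mu*52/2 = 28 => mu = 14/13
x* = 28/13 > 0, y* = 42/13 > 0, consistent with mu_x = mu_y = 0.
f is convex and the constraints are linear, so this KKT point is the global minimum.
f* = 196/13
Active constraints: 4x + 6y >= 28 (holds with equality, mu = 14/13 > 0); x >= 0 and y >= 0 are inactive (mu_x = mu_y = 0).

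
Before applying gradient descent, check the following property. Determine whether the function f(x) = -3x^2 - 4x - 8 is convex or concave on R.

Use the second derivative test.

f(x) = -3x^2 - 4x - 8
f'(x) = -6x - 4
f''(x) = -6
Since f''(x) = -6 < 0 for all x, f is concave on R.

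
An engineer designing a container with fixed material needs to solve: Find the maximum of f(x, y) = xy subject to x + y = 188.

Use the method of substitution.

Substitute y = 188 - x into f(x,y) = xy:
g(x) = x(188 - x) = 188x - x^2
g'(x) = 188 - 2x = 0  =>  x = 94
y = 188 - 94 = 94
Maximum value = 94 * 94 = 8836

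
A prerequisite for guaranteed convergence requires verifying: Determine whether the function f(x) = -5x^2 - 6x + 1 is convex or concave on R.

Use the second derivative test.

f(x) = -5x^2 - 6x + 1
f'(x) = -10x - 6
f''(x) = -10
Since f''(x) = -10 < 0 for all x, f is concave on R.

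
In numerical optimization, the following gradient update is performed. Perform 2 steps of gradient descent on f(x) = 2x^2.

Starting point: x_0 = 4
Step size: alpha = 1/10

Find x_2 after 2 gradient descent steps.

f(x) = 2x^2, f'(x) = 4x + (0)
Step 1: f'(4) = 16, x_1 = 4 - 1/10 * 16 = 12/5
Step 2: f'(12/5) = 48/5, x_2 = 12/5 - 1/10 * 48/5 = 36/25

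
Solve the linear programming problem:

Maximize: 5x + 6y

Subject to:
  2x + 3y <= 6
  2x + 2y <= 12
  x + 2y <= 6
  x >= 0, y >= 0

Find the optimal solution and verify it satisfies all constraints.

Feasible vertices: (0, 0), (0, 2), (3, 0)
Objective 5x + 6y at each vertex:
  (0, 0): 0
  (0, 2): 12
  (3, 0): 15
Maximum is 15 at (3, 0).
Verify constraints at (x, y) = (3, 0):
  2*3 + 3*0 = 6 <= 6 (active)
  2*3 + 2*0 = 6 <= 12
  1*3 + 2*0 = 3 <= 6
  x = 3 >= 0, y = 0 >= 0. All constraints satisfied.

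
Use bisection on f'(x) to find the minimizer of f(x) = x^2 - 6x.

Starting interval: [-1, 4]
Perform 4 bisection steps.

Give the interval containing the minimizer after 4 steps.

Finding critical point of f(x) = x^2 - 6x using bisection on f'(x) = 2x + -6.
f'(x) = 0 when x = 3.
Starting interval: [-1, 4]
Step 1: mid = 3/2, f'(mid) = -3, new interval = [3/2, 4]
Step 2: mid = 11/4, f'(mid) = -1/2, new interval = [11/4, 4]
Step 3: mid = 27/8, f'(mid) = 3/4, new interval = [11/4, 27/8]
Step 4: mid = 49/16, f'(mid) = 1/8, new interval = [11/4, 49/16]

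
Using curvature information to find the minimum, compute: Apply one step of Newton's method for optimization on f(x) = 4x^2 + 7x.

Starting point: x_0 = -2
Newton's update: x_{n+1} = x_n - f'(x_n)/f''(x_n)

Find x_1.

f(x) = 4x^2 + 7x
f'(x) = 8x + (7), f''(x) = 8
Newton step: x_1 = x_0 - f'(x_0)/f''(x_0)
f'(-2) = -9
x_1 = -2 - -9/8 = -7/8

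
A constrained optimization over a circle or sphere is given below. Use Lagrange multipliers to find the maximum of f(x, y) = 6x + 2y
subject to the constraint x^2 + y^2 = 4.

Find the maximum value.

Set up Lagrange conditions: grad f = lambda * grad g
  6 = 2*lambda*x
  2 = 2*lambda*y
From these: x/y = 6/2, so x = 6t, y = 2t for some t.
Substitute into constraint: (6t)^2 + (2t)^2 = 4
  t^2 * 40 = 4
  t = sqrt(4/40)
Maximum = 6*x + 2*y = (6^2 + 2^2)*t = 40 * sqrt(4/40) = sqrt(160)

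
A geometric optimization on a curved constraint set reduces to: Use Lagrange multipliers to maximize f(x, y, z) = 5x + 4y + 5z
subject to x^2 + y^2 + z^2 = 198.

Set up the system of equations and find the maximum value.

Lagrange conditions: 5 = 2*lambda*x, 4 = 2*lambda*y, 5 = 2*lambda*z
So x:5 = y:4 = z:5, i.e. x = 5t, y = 4t, z = 5t
Constraint: t^2*(5^2 + 4^2 + 5^2) = 198
  t^2 * 66 = 198  =>  t = sqrt(3)
Maximum = 5*5t + 4*4t + 5*5t = 66*sqrt(3) = sqrt(13068)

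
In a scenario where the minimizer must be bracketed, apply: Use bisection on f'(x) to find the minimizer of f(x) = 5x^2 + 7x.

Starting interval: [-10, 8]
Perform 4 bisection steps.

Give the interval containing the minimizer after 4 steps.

Finding critical point of f(x) = 5x^2 + 7x using bisection on f'(x) = 10x + 7.
f'(x) = 0 when x = -7/10.
Starting interval: [-10, 8]
Step 1: mid = -1, f'(mid) = -3, new interval = [-1, 8]
Step 2: mid = 7/2, f'(mid) = 42, new interval = [-1, 7/2]
Step 3: mid = 5/4, f'(mid) = 39/2, new interval = [-1, 5/4]
Step 4: mid = 1/8, f'(mid) = 33/4, new interval = [-1, 1/8]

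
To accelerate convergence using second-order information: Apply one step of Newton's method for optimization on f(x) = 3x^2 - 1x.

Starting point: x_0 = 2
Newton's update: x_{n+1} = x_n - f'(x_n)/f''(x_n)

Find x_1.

f(x) = 3x^2 - 1x
f'(x) = 6x + (-1), f''(x) = 6
Newton step: x_1 = x_0 - f'(x_0)/f''(x_0)
f'(2) = 11
x_1 = 2 - 11/6 = 1/6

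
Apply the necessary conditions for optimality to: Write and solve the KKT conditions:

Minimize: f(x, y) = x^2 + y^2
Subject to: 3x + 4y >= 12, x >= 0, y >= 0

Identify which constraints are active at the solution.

KKT conditions for min x^2 + y^2 s.t. 3x + 4y >= 12, x >= 0, y >= 0:
Stationarity: 2x = mu*3 + mu_x, 2y = mu*4 + mu_y, with mu, mu_x, mu_y >= 0
Complementary slackness: mu*(3x + 4y - 12) = 0, mu_x*x = 0, mu_y*y = 0
(0, 0) is infeasible (3*0 + 4*0 < 12), so if mu = 0 stationarity would force x = mu_x/2 >= 0, y = mu_y/2 >= 0 with mu_x*x = mu_y*y = 0, i.e. x = y = 0: contradiction. Hence mu > 0 and 3x + 4y = 12 is active.
Try x > 0, y > 0 (so mu_x = mu_y = 0): x = 3*mu/2, y = 4*mu/2
Substitute: 3*(3*mu/2) + 4*(4*mu/2) = 12
  mu*25/2 = 12 => mu = 24/25
x* = 36/25 > 0, y* = 48/25 > 0, consistent with mu_x = mu_y = 0.
f is convex and the constraints are linear, so this KKT point is the global minimum.
f* = 144/25
Active constraints: 3x + 4y >= 12 (holds with equality, mu = 24/25 > 0); x >= 0 and y >= 0 are inactive (mu_x = mu_y = 0).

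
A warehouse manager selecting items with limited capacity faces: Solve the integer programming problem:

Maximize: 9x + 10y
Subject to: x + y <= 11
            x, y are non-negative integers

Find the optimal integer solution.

Objective: 9x + 10y, constraint: x + y <= 11
Coefficient of y is 10 > coefficient of x is 9, so allocate the entire budget to y.
Optimal: x = 0, y = 11, value = 110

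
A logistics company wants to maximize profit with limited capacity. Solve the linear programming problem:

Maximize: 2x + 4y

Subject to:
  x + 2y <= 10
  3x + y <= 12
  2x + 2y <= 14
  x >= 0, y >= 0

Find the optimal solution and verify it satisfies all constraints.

Feasible vertices: (0, 0), (0, 5), (14/5, 18/5), (4, 0)
Objective 2x + 4y at each vertex:
  (0, 0): 0
  (0, 5): 20
  (14/5, 18/5): 20
  (4, 0): 8
Maximum is 20 at (0, 5).
Verify constraints at (x, y) = (0, 5):
  1*0 + 2*5 = 10 <= 10 (active)
  3*0 + 1*5 = 5 <= 12
  2*0 + 2*5 = 10 <= 14
  x = 0 >= 0, y = 5 >= 0. All constraints satisfied.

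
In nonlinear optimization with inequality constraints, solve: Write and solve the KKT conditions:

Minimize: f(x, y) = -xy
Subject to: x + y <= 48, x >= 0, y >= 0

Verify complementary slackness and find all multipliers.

Problem: min -xy s.t. x + y <= 48 (multiplier lambda), x >= 0 (mu_x), y >= 0 (mu_y)
KKT stationarity: -y + lambda - mu_x = 0, -x + lambda - mu_y = 0, with lambda, mu_x, mu_y >= 0
Complementary slackness: lambda*(x + y - 48) = 0, mu_x*x = 0, mu_y*y = 0
If lambda = 0: y = -mu_x <= 0 and x = -mu_y <= 0 force x = y = 0 with f = 0; but x = y = 24 is feasible with f = -576 < 0, so this is not the minimum. Hence lambda > 0 and x + y = 48.
Try x > 0, y > 0 (so mu_x = mu_y = 0): y = lambda, x = lambda => x = y = lambda
x + y = 48 => 2*lambda = 48 => lambda = 24
x* = y* = 24 > 0, consistent with mu_x = mu_y = 0.
(Any feasible point with x = 0 or y = 0 has f = 0 > -576, so the minimum is not on those boundaries.)
min(-xy) = -576 (i.e. max xy = 576)
Multipliers: lambda = 24, mu_x = 0, mu_y = 0
Complementary slackness: lambda*(x + y - 48) = 24*(24 + 24 - 48) = 0, mu_x*x = 0*24 = 0, mu_y*y = 0*24 = 0. Satisfied.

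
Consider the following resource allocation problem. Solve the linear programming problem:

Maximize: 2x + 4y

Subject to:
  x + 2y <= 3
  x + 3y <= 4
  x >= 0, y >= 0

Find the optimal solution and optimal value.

Feasible vertices: (0, 0), (0, 4/3), (1, 1), (3, 0)
Objective 2x + 4y at each:
  (0, 0): 0
  (0, 4/3): 16/3
  (1, 1): 6
  (3, 0): 6
Maximum is 6 at (1, 1).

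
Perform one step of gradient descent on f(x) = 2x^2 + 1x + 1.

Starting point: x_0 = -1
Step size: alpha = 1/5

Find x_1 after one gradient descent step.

f(x) = 2x^2 + 1x + 1
f'(x) = 4x + 1
f'(-1) = 4*-1 + (1) = -3
x_1 = x_0 - alpha * f'(x_0) = -1 - 1/5 * -3 = -2/5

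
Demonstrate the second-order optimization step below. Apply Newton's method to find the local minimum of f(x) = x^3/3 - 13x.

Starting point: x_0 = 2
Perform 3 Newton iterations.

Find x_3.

f(x) = x^3/3 - 13x
f'(x) = x^2 - 13, f''(x) = 2x
Newton update: x_{n+1} = x_n - (x_n^2 - 13)/(2*x_n)
Step 1: x_0 = 2, f'=-9, f''=4, x_1 = 17/4
Step 2: x_1 = 17/4, f'=81/16, f''=17/2, x_2 = 497/136
Step 3: x_2 = 497/136, f'=6561/18496, f''=497/68, x_3 = 487457/135184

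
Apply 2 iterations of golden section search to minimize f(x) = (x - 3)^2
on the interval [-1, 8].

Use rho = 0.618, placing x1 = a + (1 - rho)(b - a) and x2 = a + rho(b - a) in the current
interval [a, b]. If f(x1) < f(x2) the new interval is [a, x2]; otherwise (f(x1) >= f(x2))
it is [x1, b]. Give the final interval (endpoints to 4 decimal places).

Golden section search for min of f(x) = (x - 3)^2 on [-1, 8].
Each step: x1 = a + (1 - rho)(b - a), x2 = a + rho(b - a); if f(x1) < f(x2) keep [a, x2], otherwise keep [x1, b].
Step 1: [-1.0000, 8.0000], x1=2.4380 (f=0.3158), x2=4.5620 (f=2.4398); f(x1) < f(x2) => keep [-1.0000, 4.5620]
Step 2: [-1.0000, 4.5620], x1=1.1247 (f=3.5168), x2=2.4373 (f=0.3166); f(x1) > f(x2) => keep [1.1247, 4.5620]
Final interval: [1.1247, 4.5620]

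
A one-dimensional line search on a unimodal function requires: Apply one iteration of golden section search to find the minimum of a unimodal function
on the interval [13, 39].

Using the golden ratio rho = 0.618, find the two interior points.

Golden section search on [13, 39].
Golden ratio rho = 0.618 (approx).
Interior points:
  x_1 = 13 + (1-0.618)*26 = 22.9320
  x_2 = 13 + 0.618*26 = 29.0680
Compare f(x_1) and f(x_2) to determine which subinterval to keep.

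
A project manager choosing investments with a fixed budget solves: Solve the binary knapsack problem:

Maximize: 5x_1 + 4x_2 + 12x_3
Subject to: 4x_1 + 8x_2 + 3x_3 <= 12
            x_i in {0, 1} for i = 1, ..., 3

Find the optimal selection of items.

Items: item 1 (v=5, w=4), item 2 (v=4, w=8), item 3 (v=12, w=3)
Capacity: 12
Checking all 8 subsets (w = total weight, v = total value):
  {}: w = 0, v = 0
  {1}: w = 4, v = 5
  {2}: w = 8, v = 4
  {3}: w = 3, v = 12
  {1, 2}: w = 12, v = 9
  {1, 3}: w = 7, v = 17
  {2, 3}: w = 11, v = 16
  {1, 2, 3}: w = 15 > 12, infeasible
Best feasible subset: items [1, 3]
Total weight: 7 <= 12, total value: 17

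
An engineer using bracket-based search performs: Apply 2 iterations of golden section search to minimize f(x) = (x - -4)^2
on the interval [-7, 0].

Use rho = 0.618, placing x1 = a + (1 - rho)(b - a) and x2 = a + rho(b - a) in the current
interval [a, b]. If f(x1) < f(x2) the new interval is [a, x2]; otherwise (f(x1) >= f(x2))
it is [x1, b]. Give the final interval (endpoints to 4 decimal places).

Golden section search for min of f(x) = (x - -4)^2 on [-7, 0].
Each step: x1 = a + (1 - rho)(b - a), x2 = a + rho(b - a); if f(x1) < f(x2) keep [a, x2], otherwise keep [x1, b].
Step 1: [-7.0000, 0.0000], x1=-4.3260 (f=0.1063), x2=-2.6740 (f=1.7583); f(x1) < f(x2) => keep [-7.0000, -2.6740]
Step 2: [-7.0000, -2.6740], x1=-5.3475 (f=1.8157), x2=-4.3265 (f=0.1066); f(x1) > f(x2) => keep [-5.3475, -2.6740]
Final interval: [-5.3475, -2.6740]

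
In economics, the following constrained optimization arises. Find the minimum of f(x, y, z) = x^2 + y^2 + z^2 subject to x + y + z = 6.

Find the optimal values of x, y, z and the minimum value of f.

Using Lagrange multipliers on f = x^2 + y^2 + z^2 with constraint x + y + z = 6:
Conditions: 2*1*x = lambda, 2*1*y = lambda, 2*1*z = lambda
So x = lambda/2, y = lambda/2, z = lambda/2
Substituting into constraint: lambda * (3/2) = 6
lambda = 4
x = 2, y = 2, z = 2
Minimum value = 12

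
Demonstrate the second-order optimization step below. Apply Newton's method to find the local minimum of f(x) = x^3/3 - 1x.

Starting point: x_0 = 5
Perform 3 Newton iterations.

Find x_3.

f(x) = x^3/3 - 1x
f'(x) = x^2 - 1, f''(x) = 2x
Newton update: x_{n+1} = x_n - (x_n^2 - 1)/(2*x_n)
Step 1: x_0 = 5, f'=24, f''=10, x_1 = 13/5
Step 2: x_1 = 13/5, f'=144/25, f''=26/5, x_2 = 97/65
Step 3: x_2 = 97/65, f'=5184/4225, f''=194/65, x_3 = 6817/6305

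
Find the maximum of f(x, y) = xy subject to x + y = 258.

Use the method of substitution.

Substitute y = 258 - x into f(x,y) = xy:
g(x) = x(258 - x) = 258x - x^2
g'(x) = 258 - 2x = 0  =>  x = 129
y = 258 - 129 = 129
Maximum value = 129 * 129 = 16641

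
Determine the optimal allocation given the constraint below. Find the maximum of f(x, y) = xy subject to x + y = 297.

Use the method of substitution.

Substitute y = 297 - x into f(x,y) = xy:
g(x) = x(297 - x) = 297x - x^2
g'(x) = 297 - 2x = 0  =>  x = 297/2
y = 297 - 297/2 = 297/2
Maximum value = (297/2) * (297/2) = 88209/4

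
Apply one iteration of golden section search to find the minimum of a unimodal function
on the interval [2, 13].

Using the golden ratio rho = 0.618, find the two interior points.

Golden section search on [2, 13].
Golden ratio rho = 0.618 (approx).
Interior points:
  x_1 = 2 + (1-0.618)*11 = 6.2020
  x_2 = 2 + 0.618*11 = 8.7980
Compare f(x_1) and f(x_2) to determine which subinterval to keep.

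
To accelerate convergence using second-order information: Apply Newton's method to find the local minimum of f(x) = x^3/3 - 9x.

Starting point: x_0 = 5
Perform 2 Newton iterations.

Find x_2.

f(x) = x^3/3 - 9x
f'(x) = x^2 - 9, f''(x) = 2x
Newton update: x_{n+1} = x_n - (x_n^2 - 9)/(2*x_n)
Step 1: x_0 = 5, f'=16, f''=10, x_1 = 17/5
Step 2: x_1 = 17/5, f'=64/25, f''=34/5, x_2 = 257/85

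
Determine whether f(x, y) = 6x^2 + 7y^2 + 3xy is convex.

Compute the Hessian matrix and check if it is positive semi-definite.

f(x,y) = 6x^2 + 7y^2 + 3xy
Hessian H = [[12, 3], [3, 14]]
trace(H) = 26, det(H) = 159
Eigenvalues: (26 +/- sqrt(40)) / 2 = 16.16, 9.838
Since both eigenvalues > 0, f is convex.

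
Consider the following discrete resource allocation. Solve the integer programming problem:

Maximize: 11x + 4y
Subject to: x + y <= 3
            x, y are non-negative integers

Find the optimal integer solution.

Objective: 11x + 4y, constraint: x + y <= 3
Coefficient of x is 11 >= coefficient of y is 4, so allocate the entire budget to x.
Optimal: x = 3, y = 0, value = 33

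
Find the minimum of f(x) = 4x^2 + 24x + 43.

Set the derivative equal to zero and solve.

f(x) = 4x^2 + 24x + 43
f'(x) = 8x + (24) = 0
x = -24/8 = -3
f(-3) = 7
Since f''(x) = 8 > 0, this is a minimum.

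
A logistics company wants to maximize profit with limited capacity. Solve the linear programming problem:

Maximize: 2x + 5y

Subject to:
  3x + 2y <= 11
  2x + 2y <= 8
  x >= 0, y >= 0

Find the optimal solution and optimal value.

Feasible vertices: (0, 0), (0, 4), (3, 1), (11/3, 0)
Objective 2x + 5y at each:
  (0, 0): 0
  (0, 4): 20
  (3, 1): 11
  (11/3, 0): 22/3
Maximum is 20 at (0, 4).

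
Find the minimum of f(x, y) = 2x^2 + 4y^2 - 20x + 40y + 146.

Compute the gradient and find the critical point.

f(x,y) = 2x^2 + 4y^2 - 20x + 40y + 146
df/dx = 4x + (-20) = 0  =>  x = 5
df/dy = 8y + (40) = 0  =>  y = -5
f(5, -5) = 2*(5)^2 + 4*(-5)^2 + -20*(5) + 40*(-5) + 146 = -4
Hessian is diagonal with entries 4, 8 > 0, so this is a minimum.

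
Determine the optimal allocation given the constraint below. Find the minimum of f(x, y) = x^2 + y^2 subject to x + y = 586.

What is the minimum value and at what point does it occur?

Substitute y = 586 - x into f(x,y) = x^2 + y^2:
g(x) = x^2 + (586 - x)^2 = 2x^2 - 1172x + 343396
g'(x) = 4x - 1172 = 0  =>  x = 293
y = 586 - 293 = 293
Minimum value = 293^2 + 293^2 = 171698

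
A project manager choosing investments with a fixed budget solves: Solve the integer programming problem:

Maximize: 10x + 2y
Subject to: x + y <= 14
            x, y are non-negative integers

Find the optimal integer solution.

Objective: 10x + 2y, constraint: x + y <= 14
Coefficient of x is 10 >= coefficient of y is 2, so allocate the entire budget to x.
Optimal: x = 14, y = 0, value = 140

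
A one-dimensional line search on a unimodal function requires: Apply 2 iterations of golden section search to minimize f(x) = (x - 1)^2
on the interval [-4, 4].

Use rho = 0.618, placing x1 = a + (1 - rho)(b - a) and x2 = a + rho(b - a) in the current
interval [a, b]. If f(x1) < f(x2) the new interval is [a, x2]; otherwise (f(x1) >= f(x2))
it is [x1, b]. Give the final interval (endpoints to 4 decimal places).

Golden section search for min of f(x) = (x - 1)^2 on [-4, 4].
Each step: x1 = a + (1 - rho)(b - a), x2 = a + rho(b - a); if f(x1) < f(x2) keep [a, x2], otherwise keep [x1, b].
Step 1: [-4.0000, 4.0000], x1=-0.9440 (f=3.7791), x2=0.9440 (f=0.0031); f(x1) > f(x2) => keep [-0.9440, 4.0000]
Step 2: [-0.9440, 4.0000], x1=0.9446 (f=0.0031), x2=2.1114 (f=1.2352); f(x1) < f(x2) => keep [-0.9440, 2.1114]
Final interval: [-0.9440, 2.1114]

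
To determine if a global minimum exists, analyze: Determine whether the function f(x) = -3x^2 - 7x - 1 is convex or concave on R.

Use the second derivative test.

f(x) = -3x^2 - 7x - 1
f'(x) = -6x - 7
f''(x) = -6
Since f''(x) = -6 < 0 for all x, f is concave on R.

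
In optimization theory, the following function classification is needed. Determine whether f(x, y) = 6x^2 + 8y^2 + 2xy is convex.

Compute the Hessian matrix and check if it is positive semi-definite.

f(x,y) = 6x^2 + 8y^2 + 2xy
Hessian H = [[12, 2], [2, 16]]
trace(H) = 28, det(H) = 188
Eigenvalues: (28 +/- sqrt(32)) / 2 = 16.83, 11.17
Since both eigenvalues > 0, f is convex.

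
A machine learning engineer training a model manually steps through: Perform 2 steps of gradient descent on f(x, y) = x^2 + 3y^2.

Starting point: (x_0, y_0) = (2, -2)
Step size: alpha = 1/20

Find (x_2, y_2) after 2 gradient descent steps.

f(x,y) = x^2 + 3y^2
grad_x = 2x + 0y, grad_y = 6y + 0x
Step 1: grad = (4, -12), (9/5, -7/5)
Step 2: grad = (18/5, -42/5), (81/50, -49/50)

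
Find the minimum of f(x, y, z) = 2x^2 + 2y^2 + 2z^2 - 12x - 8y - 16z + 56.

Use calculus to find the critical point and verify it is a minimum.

f(x,y,z) = 2x^2 + 2y^2 + 2z^2 - 12x - 8y - 16z + 56
df/dx = 4x + (-12) = 0 => x = 3
df/dy = 4y + (-8) = 0 => y = 2
df/dz = 4z + (-16) = 0 => z = 4
f(3,2,4) = 2*(3)^2 + 2*(2)^2 + 2*(4)^2 + -12*(3) + -8*(2) + -16*(4) + 56 = -2
Hessian is diagonal with entries 4, 4, 4 > 0, confirmed minimum.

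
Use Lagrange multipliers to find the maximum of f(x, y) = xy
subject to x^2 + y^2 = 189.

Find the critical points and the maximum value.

Lagrange conditions: y = 2*lambda*x and x = 2*lambda*y
If x = 0 then y = 0, violating the constraint, so x, y != 0.
Dividing: y/x = x/y => x^2 = y^2 => y = x or y = -x
Constraint: 2x^2 = 189 => x^2 = 189/2 => x = +/-sqrt(189/2)
Critical points: (sqrt(189/2), sqrt(189/2)), (-sqrt(189/2), -sqrt(189/2)), (sqrt(189/2), -sqrt(189/2)), (-sqrt(189/2), sqrt(189/2))
  y = x:  xy = x^2 = 189/2  at (sqrt(189/2), sqrt(189/2)) and (-sqrt(189/2), -sqrt(189/2))
  y = -x: xy = -x^2 = -189/2 at (sqrt(189/2), -sqrt(189/2)) and (-sqrt(189/2), sqrt(189/2))
Maximum xy = 189/2 at (sqrt(189/2), sqrt(189/2)) and (-sqrt(189/2), -sqrt(189/2))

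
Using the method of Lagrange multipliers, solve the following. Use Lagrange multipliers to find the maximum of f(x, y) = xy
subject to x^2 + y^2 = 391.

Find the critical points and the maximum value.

Lagrange conditions: y = 2*lambda*x and x = 2*lambda*y
If x = 0 then y = 0, violating the constraint, so x, y != 0.
Dividing: y/x = x/y => x^2 = y^2 => y = x or y = -x
Constraint: 2x^2 = 391 => x^2 = 391/2 => x = +/-sqrt(391/2)
Critical points: (sqrt(391/2), sqrt(391/2)), (-sqrt(391/2), -sqrt(391/2)), (sqrt(391/2), -sqrt(391/2)), (-sqrt(391/2), sqrt(391/2))
  y = x:  xy = x^2 = 391/2  at (sqrt(391/2), sqrt(391/2)) and (-sqrt(391/2), -sqrt(391/2))
  y = -x: xy = -x^2 = -391/2 at (sqrt(391/2), -sqrt(391/2)) and (-sqrt(391/2), sqrt(391/2))
Maximum xy = 391/2 at (sqrt(391/2), sqrt(391/2)) and (-sqrt(391/2), -sqrt(391/2))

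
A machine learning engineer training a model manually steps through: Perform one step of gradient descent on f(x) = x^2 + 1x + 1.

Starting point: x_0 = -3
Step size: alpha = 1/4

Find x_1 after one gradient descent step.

f(x) = x^2 + 1x + 1
f'(x) = 2x + 1
f'(-3) = 2*-3 + (1) = -5
x_1 = x_0 - alpha * f'(x_0) = -3 - 1/4 * -5 = -7/4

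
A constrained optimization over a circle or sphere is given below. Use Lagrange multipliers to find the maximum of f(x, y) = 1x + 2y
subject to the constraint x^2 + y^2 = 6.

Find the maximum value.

Set up Lagrange conditions: grad f = lambda * grad g
  1 = 2*lambda*x
  2 = 2*lambda*y
From these: x/y = 1/2, so x = 1t, y = 2t for some t.
Substitute into constraint: (1t)^2 + (2t)^2 = 6
  t^2 * 5 = 6
  t = sqrt(6/5)
Maximum = 1*x + 2*y = (1^2 + 2^2)*t = 5 * sqrt(6/5) = sqrt(30)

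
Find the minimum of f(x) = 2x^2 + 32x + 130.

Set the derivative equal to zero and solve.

f(x) = 2x^2 + 32x + 130
f'(x) = 4x + (32) = 0
x = -32/4 = -8
f(-8) = 2
Since f''(x) = 4 > 0, this is a minimum.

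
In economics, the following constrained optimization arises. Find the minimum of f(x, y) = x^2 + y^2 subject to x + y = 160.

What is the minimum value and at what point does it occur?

Substitute y = 160 - x into f(x,y) = x^2 + y^2:
g(x) = x^2 + (160 - x)^2 = 2x^2 - 320x + 25600
g'(x) = 4x - 320 = 0  =>  x = 80
y = 160 - 80 = 80
Minimum value = 80^2 + 80^2 = 12800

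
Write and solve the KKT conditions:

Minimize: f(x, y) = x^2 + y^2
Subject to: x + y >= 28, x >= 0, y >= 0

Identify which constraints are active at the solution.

KKT conditions for min x^2 + y^2 s.t. 1x + 1y >= 28, x >= 0, y >= 0:
Stationarity: 2x = mu*1 + mu_x, 2y = mu*1 + mu_y, with mu, mu_x, mu_y >= 0
Complementary slackness: mu*(x + y - 28) = 0, mu_x*x = 0, mu_y*y = 0
(0, 0) is infeasible (1*0 + 1*0 < 28), so if mu = 0 stationarity would force x = mu_x/2 >= 0, y = mu_y/2 >= 0 with mu_x*x = mu_y*y = 0, i.e. x = y = 0: contradiction. Hence mu > 0 and x + y = 28 is active.
Try x > 0, y > 0 (so mu_x = mu_y = 0): x = 1*mu/2, y = 1*mu/2
Substitute: 1*(1*mu/2) + 1*(1*mu/2) = 28
  mu*2/2 = 28 => mu = 28
x* = 14 > 0, y* = 14 > 0, consistent with mu_x = mu_y = 0.
f is convex and the constraints are linear, so this KKT point is the global minimum.
f* = 392
Active constraints: x + y >= 28 (holds with equality, mu = 28 > 0); x >= 0 and y >= 0 are inactive (mu_x = mu_y = 0).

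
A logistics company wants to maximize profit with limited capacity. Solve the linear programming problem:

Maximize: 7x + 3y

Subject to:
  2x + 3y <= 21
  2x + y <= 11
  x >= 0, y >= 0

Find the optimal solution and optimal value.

Feasible vertices: (0, 0), (0, 7), (3, 5), (11/2, 0)
Objective 7x + 3y at each:
  (0, 0): 0
  (0, 7): 21
  (3, 5): 36
  (11/2, 0): 77/2
Maximum is 77/2 at (11/2, 0).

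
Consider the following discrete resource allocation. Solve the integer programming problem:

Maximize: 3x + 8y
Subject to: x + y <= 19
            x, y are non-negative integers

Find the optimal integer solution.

Objective: 3x + 8y, constraint: x + y <= 19
Coefficient of y is 8 > coefficient of x is 3, so allocate the entire budget to y.
Optimal: x = 0, y = 19, value = 152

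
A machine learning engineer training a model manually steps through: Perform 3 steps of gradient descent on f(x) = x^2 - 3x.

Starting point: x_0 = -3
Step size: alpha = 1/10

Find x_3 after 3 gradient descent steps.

f(x) = x^2 - 3x, f'(x) = 2x + (-3)
Step 1: f'(-3) = -9, x_1 = -3 - 1/10 * -9 = -21/10
Step 2: f'(-21/10) = -36/5, x_2 = -21/10 - 1/10 * -36/5 = -69/50
Step 3: f'(-69/50) = -144/25, x_3 = -69/50 - 1/10 * -144/25 = -201/250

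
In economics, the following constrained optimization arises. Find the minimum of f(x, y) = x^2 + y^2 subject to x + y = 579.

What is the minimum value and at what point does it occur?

Substitute y = 579 - x into f(x,y) = x^2 + y^2:
g(x) = x^2 + (579 - x)^2 = 2x^2 - 1158x + 335241
g'(x) = 4x - 1158 = 0  =>  x = 579/2
y = 579 - 579/2 = 579/2
Minimum value = (579/2)^2 + (579/2)^2 = 335241/2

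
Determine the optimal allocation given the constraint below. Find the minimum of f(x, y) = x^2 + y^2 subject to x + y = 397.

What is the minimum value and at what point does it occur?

Substitute y = 397 - x into f(x,y) = x^2 + y^2:
g(x) = x^2 + (397 - x)^2 = 2x^2 - 794x + 157609
g'(x) = 4x - 794 = 0  =>  x = 397/2
y = 397 - 397/2 = 397/2
Minimum value = (397/2)^2 + (397/2)^2 = 157609/2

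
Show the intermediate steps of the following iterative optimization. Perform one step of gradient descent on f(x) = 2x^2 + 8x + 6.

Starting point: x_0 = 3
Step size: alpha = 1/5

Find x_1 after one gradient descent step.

f(x) = 2x^2 + 8x + 6
f'(x) = 4x + 8
f'(3) = 4*3 + (8) = 20
x_1 = x_0 - alpha * f'(x_0) = 3 - 1/5 * 20 = -1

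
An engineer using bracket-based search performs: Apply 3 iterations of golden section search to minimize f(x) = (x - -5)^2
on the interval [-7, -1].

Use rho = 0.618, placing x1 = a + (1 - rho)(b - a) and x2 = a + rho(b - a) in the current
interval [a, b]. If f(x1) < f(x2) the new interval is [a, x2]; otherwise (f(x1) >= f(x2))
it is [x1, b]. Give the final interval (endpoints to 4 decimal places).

Golden section search for min of f(x) = (x - -5)^2 on [-7, -1].
Each step: x1 = a + (1 - rho)(b - a), x2 = a + rho(b - a); if f(x1) < f(x2) keep [a, x2], otherwise keep [x1, b].
Step 1: [-7.0000, -1.0000], x1=-4.7080 (f=0.0853), x2=-3.2920 (f=2.9173); f(x1) < f(x2) => keep [-7.0000, -3.2920]
Step 2: [-7.0000, -3.2920], x1=-5.5835 (f=0.3405), x2=-4.7085 (f=0.0850); f(x1) > f(x2) => keep [-5.5835, -3.2920]
Step 3: [-5.5835, -3.2920], x1=-4.7082 (f=0.0852), x2=-4.1674 (f=0.6933); f(x1) < f(x2) => keep [-5.5835, -4.1674]
Final interval: [-5.5835, -4.1674]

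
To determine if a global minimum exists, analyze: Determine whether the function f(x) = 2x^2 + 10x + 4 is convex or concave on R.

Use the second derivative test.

f(x) = 2x^2 + 10x + 4
f'(x) = 4x + 10
f''(x) = 4
Since f''(x) = 4 > 0 for all x, f is convex on R.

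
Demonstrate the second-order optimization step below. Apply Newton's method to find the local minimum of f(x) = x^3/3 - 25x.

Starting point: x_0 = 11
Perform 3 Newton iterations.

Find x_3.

f(x) = x^3/3 - 25x
f'(x) = x^2 - 25, f''(x) = 2x
Newton update: x_{n+1} = x_n - (x_n^2 - 25)/(2*x_n)
Step 1: x_0 = 11, f'=96, f''=22, x_1 = 73/11
Step 2: x_1 = 73/11, f'=2304/121, f''=146/11, x_2 = 4177/803
Step 3: x_2 = 4177/803, f'=1327104/644809, f''=8354/803, x_3 = 16783777/3354131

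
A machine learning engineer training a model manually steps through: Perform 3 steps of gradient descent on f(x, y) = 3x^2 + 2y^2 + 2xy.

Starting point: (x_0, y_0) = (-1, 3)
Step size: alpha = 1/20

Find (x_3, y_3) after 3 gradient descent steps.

f(x,y) = 3x^2 + 2y^2 + 2xy
grad_x = 6x + 2y, grad_y = 4y + 2x
Step 1: grad = (0, 10), (-1, 5/2)
Step 2: grad = (-1, 8), (-19/20, 21/10)
Step 3: grad = (-3/2, 13/2), (-7/8, 71/40)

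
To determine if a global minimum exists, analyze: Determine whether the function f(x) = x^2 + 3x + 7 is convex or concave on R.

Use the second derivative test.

f(x) = x^2 + 3x + 7
f'(x) = 2x + 3
f''(x) = 2
Since f''(x) = 2 > 0 for all x, f is convex on R.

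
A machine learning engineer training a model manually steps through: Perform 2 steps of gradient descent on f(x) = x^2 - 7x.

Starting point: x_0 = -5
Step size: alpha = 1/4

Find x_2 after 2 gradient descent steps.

f(x) = x^2 - 7x, f'(x) = 2x + (-7)
Step 1: f'(-5) = -17, x_1 = -5 - 1/4 * -17 = -3/4
Step 2: f'(-3/4) = -17/2, x_2 = -3/4 - 1/4 * -17/2 = 11/8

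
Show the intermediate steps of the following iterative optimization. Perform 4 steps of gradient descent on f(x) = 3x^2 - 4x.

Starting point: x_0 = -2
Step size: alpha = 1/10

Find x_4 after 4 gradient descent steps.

f(x) = 3x^2 - 4x, f'(x) = 6x + (-4)
Step 1: f'(-2) = -16, x_1 = -2 - 1/10 * -16 = -2/5
Step 2: f'(-2/5) = -32/5, x_2 = -2/5 - 1/10 * -32/5 = 6/25
Step 3: f'(6/25) = -64/25, x_3 = 6/25 - 1/10 * -64/25 = 62/125
Step 4: f'(62/125) = -128/125, x_4 = 62/125 - 1/10 * -128/125 = 374/625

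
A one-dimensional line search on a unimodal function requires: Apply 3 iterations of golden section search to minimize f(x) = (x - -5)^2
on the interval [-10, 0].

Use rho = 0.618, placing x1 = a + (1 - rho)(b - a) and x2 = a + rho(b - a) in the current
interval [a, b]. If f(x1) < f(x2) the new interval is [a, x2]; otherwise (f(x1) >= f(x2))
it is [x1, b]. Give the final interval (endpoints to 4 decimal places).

Golden section search for min of f(x) = (x - -5)^2 on [-10, 0].
Each step: x1 = a + (1 - rho)(b - a), x2 = a + rho(b - a); if f(x1) < f(x2) keep [a, x2], otherwise keep [x1, b].
Step 1: [-10.0000, 0.0000], x1=-6.1800 (f=1.3924), x2=-3.8200 (f=1.3924); f(x1) = f(x2) (tie, not '<') => keep [-6.1800, 0.0000]
Step 2: [-6.1800, 0.0000], x1=-3.8192 (f=1.3942), x2=-2.3608 (f=6.9656); f(x1) < f(x2) => keep [-6.1800, -2.3608]
Step 3: [-6.1800, -2.3608], x1=-4.7211 (f=0.0778), x2=-3.8197 (f=1.3931); f(x1) < f(x2) => keep [-6.1800, -3.8197]
Final interval: [-6.1800, -3.8197]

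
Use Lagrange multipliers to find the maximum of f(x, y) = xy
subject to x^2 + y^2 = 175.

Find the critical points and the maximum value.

Lagrange conditions: y = 2*lambda*x and x = 2*lambda*y
If x = 0 then y = 0, violating the constraint, so x, y != 0.
Dividing: y/x = x/y => x^2 = y^2 => y = x or y = -x
Constraint: 2x^2 = 175 => x^2 = 175/2 => x = +/-sqrt(175/2)
Critical points: (sqrt(175/2), sqrt(175/2)), (-sqrt(175/2), -sqrt(175/2)), (sqrt(175/2), -sqrt(175/2)), (-sqrt(175/2), sqrt(175/2))
  y = x:  xy = x^2 = 175/2  at (sqrt(175/2), sqrt(175/2)) and (-sqrt(175/2), -sqrt(175/2))
  y = -x: xy = -x^2 = -175/2 at (sqrt(175/2), -sqrt(175/2)) and (-sqrt(175/2), sqrt(175/2))
Maximum xy = 175/2 at (sqrt(175/2), sqrt(175/2)) and (-sqrt(175/2), -sqrt(175/2))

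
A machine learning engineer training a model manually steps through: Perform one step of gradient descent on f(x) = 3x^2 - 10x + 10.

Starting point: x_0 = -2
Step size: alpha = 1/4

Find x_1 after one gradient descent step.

f(x) = 3x^2 - 10x + 10
f'(x) = 6x - 10
f'(-2) = 6*-2 + (-10) = -22
x_1 = x_0 - alpha * f'(x_0) = -2 - 1/4 * -22 = 7/2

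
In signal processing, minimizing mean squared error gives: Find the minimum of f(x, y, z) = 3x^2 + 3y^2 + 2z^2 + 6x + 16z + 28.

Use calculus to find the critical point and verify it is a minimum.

f(x,y,z) = 3x^2 + 3y^2 + 2z^2 + 6x + 16z + 28
df/dx = 6x + (6) = 0 => x = -1
df/dy = 6y + (0) = 0 => y = 0
df/dz = 4z + (16) = 0 => z = -4
f(-1,0,-4) = 3*(-1)^2 + 3*(0)^2 + 2*(-4)^2 + 6*(-1) + 16*(-4) + 28 = -7
Hessian is diagonal with entries 6, 6, 4 > 0, confirmed minimum.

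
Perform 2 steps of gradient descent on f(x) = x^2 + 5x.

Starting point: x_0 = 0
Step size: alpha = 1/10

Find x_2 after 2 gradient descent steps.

f(x) = x^2 + 5x, f'(x) = 2x + (5)
Step 1: f'(0) = 5, x_1 = 0 - 1/10 * 5 = -1/2
Step 2: f'(-1/2) = 4, x_2 = -1/2 - 1/10 * 4 = -9/10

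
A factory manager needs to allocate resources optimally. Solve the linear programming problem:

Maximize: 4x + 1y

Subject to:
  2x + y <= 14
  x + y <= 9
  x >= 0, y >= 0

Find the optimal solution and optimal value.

Feasible vertices: (0, 0), (0, 9), (5, 4), (7, 0)
Objective 4x + 1y at each:
  (0, 0): 0
  (0, 9): 9
  (5, 4): 24
  (7, 0): 28
Maximum is 28 at (7, 0).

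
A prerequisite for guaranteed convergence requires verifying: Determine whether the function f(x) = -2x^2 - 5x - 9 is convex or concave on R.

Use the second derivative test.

f(x) = -2x^2 - 5x - 9
f'(x) = -4x - 5
f''(x) = -4
Since f''(x) = -4 < 0 for all x, f is concave on R.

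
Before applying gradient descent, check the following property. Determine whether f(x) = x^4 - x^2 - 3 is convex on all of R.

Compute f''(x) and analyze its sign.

f(x) = x^4 - x^2 - 3
f'(x) = 4x^3 + -2x
f''(x) = 12x^2 + -2
f''(0) = -2 < 0, so not convex near x = 0
Therefore, f is not globally convex on R.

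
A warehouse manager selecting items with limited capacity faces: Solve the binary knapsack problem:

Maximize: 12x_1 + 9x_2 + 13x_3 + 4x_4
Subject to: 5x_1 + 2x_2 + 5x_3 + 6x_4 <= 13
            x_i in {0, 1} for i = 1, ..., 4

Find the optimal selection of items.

Items: item 1 (v=12, w=5), item 2 (v=9, w=2), item 3 (v=13, w=5), item 4 (v=4, w=6)
Capacity: 13
Checking all 16 subsets (w = total weight, v = total value):
  {}: w = 0, v = 0
  {1}: w = 5, v = 12
  {2}: w = 2, v = 9
  {3}: w = 5, v = 13
  {4}: w = 6, v = 4
  {1, 2}: w = 7, v = 21
  {1, 3}: w = 10, v = 25
  {1, 4}: w = 11, v = 16
  {2, 3}: w = 7, v = 22
  {2, 4}: w = 8, v = 13
  {3, 4}: w = 11, v = 17
  {1, 2, 3}: w = 12, v = 34
  {1, 2, 4}: w = 13, v = 25
  {1, 3, 4}: w = 16 > 13, infeasible
  {2, 3, 4}: w = 13, v = 26
  {1, 2, 3, 4}: w = 18 > 13, infeasible
Best feasible subset: items [1, 2, 3]
Total weight: 12 <= 13, total value: 34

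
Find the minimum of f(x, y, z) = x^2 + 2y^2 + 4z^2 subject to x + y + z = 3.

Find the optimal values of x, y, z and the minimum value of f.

Using Lagrange multipliers on f = x^2 + 2y^2 + 4z^2 with constraint x + y + z = 3:
Conditions: 2*1*x = lambda, 2*2*y = lambda, 2*4*z = lambda
So x = lambda/2, y = lambda/4, z = lambda/8
Substituting into constraint: lambda * (7/8) = 3
lambda = 24/7
x = 12/7, y = 6/7, z = 3/7
Minimum value = 36/7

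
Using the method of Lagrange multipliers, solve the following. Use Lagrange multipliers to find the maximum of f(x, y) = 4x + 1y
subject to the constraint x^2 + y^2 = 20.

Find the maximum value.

Set up Lagrange conditions: grad f = lambda * grad g
  4 = 2*lambda*x
  1 = 2*lambda*y
From these: x/y = 4/1, so x = 4t, y = 1t for some t.
Substitute into constraint: (4t)^2 + (1t)^2 = 20
  t^2 * 17 = 20
  t = sqrt(20/17)
Maximum = 4*x + 1*y = (4^2 + 1^2)*t = 17 * sqrt(20/17) = sqrt(340)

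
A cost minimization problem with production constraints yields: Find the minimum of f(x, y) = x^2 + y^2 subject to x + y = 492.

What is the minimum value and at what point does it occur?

Substitute y = 492 - x into f(x,y) = x^2 + y^2:
g(x) = x^2 + (492 - x)^2 = 2x^2 - 984x + 242064
g'(x) = 4x - 984 = 0  =>  x = 246
y = 492 - 246 = 246
Minimum value = 246^2 + 246^2 = 121032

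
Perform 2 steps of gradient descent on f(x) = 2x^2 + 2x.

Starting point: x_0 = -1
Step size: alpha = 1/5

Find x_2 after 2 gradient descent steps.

f(x) = 2x^2 + 2x, f'(x) = 4x + (2)
Step 1: f'(-1) = -2, x_1 = -1 - 1/5 * -2 = -3/5
Step 2: f'(-3/5) = -2/5, x_2 = -3/5 - 1/5 * -2/5 = -13/25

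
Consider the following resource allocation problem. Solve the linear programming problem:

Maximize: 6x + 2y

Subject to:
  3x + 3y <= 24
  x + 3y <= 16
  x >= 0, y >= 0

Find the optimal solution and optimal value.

Feasible vertices: (0, 0), (0, 16/3), (4, 4), (8, 0)
Objective 6x + 2y at each:
  (0, 0): 0
  (0, 16/3): 32/3
  (4, 4): 32
  (8, 0): 48
Maximum is 48 at (8, 0).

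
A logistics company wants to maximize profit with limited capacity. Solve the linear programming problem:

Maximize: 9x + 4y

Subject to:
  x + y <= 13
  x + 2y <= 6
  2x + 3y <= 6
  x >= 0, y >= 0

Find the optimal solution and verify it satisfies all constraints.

Feasible vertices: (0, 0), (0, 2), (3, 0)
Objective 9x + 4y at each vertex:
  (0, 0): 0
  (0, 2): 8
  (3, 0): 27
Maximum is 27 at (3, 0).
Verify constraints at (x, y) = (3, 0):
  1*3 + 1*0 = 3 <= 13
  1*3 + 2*0 = 3 <= 6
  2*3 + 3*0 = 6 <= 6 (active)
  x = 3 >= 0, y = 0 >= 0. All constraints satisfied.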